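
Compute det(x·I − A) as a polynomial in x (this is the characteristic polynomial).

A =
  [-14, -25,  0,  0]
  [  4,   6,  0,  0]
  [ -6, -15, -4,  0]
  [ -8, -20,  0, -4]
x^4 + 16*x^3 + 96*x^2 + 256*x + 256

Expanding det(x·I − A) (e.g. by cofactor expansion or by noting that A is similar to its Jordan form J, which has the same characteristic polynomial as A) gives
  χ_A(x) = x^4 + 16*x^3 + 96*x^2 + 256*x + 256
which factors as (x + 4)^4. The eigenvalues (with algebraic multiplicities) are λ = -4 with multiplicity 4.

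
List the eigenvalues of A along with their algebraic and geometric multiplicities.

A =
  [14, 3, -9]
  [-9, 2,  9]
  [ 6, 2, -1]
λ = 5: alg = 3, geom = 2

Step 1 — factor the characteristic polynomial to read off the algebraic multiplicities:
  χ_A(x) = (x - 5)^3

Step 2 — compute geometric multiplicities via the rank-nullity identity g(λ) = n − rank(A − λI):
  rank(A − (5)·I) = 1, so dim ker(A − (5)·I) = n − 1 = 2

Summary:
  λ = 5: algebraic multiplicity = 3, geometric multiplicity = 2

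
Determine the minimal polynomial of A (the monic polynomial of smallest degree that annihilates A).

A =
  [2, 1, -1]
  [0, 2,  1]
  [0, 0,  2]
x^3 - 6*x^2 + 12*x - 8

The characteristic polynomial is χ_A(x) = (x - 2)^3, so the eigenvalues are known. The minimal polynomial is
  m_A(x) = Π_λ (x − λ)^{k_λ}
where k_λ is the size of the *largest* Jordan block for λ (equivalently, the smallest k with (A − λI)^k v = 0 for every generalised eigenvector v of λ).

  λ = 2: largest Jordan block has size 3, contributing (x − 2)^3

So m_A(x) = (x - 2)^3 = x^3 - 6*x^2 + 12*x - 8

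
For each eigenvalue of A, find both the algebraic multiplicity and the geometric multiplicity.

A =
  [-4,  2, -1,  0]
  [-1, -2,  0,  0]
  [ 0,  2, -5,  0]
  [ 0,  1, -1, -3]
λ = -4: alg = 2, geom = 1; λ = -3: alg = 2, geom = 2

Step 1 — factor the characteristic polynomial to read off the algebraic multiplicities:
  χ_A(x) = (x + 3)^2*(x + 4)^2

Step 2 — compute geometric multiplicities via the rank-nullity identity g(λ) = n − rank(A − λI):
  rank(A − (-4)·I) = 3, so dim ker(A − (-4)·I) = n − 3 = 1
  rank(A − (-3)·I) = 2, so dim ker(A − (-3)·I) = n − 2 = 2

Summary:
  λ = -4: algebraic multiplicity = 2, geometric multiplicity = 1
  λ = -3: algebraic multiplicity = 2, geometric multiplicity = 2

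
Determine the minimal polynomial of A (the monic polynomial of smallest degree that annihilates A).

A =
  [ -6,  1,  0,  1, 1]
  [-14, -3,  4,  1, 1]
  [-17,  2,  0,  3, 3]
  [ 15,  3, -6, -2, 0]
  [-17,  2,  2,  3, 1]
x^2 + 4*x + 4

The characteristic polynomial is χ_A(x) = (x + 2)^5, so the eigenvalues are known. The minimal polynomial is
  m_A(x) = Π_λ (x − λ)^{k_λ}
where k_λ is the size of the *largest* Jordan block for λ (equivalently, the smallest k with (A − λI)^k v = 0 for every generalised eigenvector v of λ).

  λ = -2: largest Jordan block has size 2, contributing (x + 2)^2

So m_A(x) = (x + 2)^2 = x^2 + 4*x + 4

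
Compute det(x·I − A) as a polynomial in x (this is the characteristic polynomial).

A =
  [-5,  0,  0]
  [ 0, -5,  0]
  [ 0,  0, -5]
x^3 + 15*x^2 + 75*x + 125

Expanding det(x·I − A) (e.g. by cofactor expansion or by noting that A is similar to its Jordan form J, which has the same characteristic polynomial as A) gives
  χ_A(x) = x^3 + 15*x^2 + 75*x + 125
which factors as (x + 5)^3. The eigenvalues (with algebraic multiplicities) are λ = -5 with multiplicity 3.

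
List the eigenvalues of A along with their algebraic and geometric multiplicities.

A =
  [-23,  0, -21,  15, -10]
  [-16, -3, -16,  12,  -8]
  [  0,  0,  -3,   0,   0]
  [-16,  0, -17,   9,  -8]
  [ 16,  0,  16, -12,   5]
λ = -3: alg = 5, geom = 3

Step 1 — factor the characteristic polynomial to read off the algebraic multiplicities:
  χ_A(x) = (x + 3)^5

Step 2 — compute geometric multiplicities via the rank-nullity identity g(λ) = n − rank(A − λI):
  rank(A − (-3)·I) = 2, so dim ker(A − (-3)·I) = n − 2 = 3

Summary:
  λ = -3: algebraic multiplicity = 5, geometric multiplicity = 3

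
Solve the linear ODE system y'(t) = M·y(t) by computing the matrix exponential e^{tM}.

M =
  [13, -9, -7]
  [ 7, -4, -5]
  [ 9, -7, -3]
e^{tM} =
  [-5*t^2*exp(2*t)/2 + 11*t*exp(2*t) + exp(2*t), 2*t^2*exp(2*t) - 9*t*exp(2*t), 3*t^2*exp(2*t)/2 - 7*t*exp(2*t)]
  [-5*t^2*exp(2*t) + 7*t*exp(2*t), 4*t^2*exp(2*t) - 6*t*exp(2*t) + exp(2*t), 3*t^2*exp(2*t) - 5*t*exp(2*t)]
  [5*t^2*exp(2*t)/2 + 9*t*exp(2*t), -2*t^2*exp(2*t) - 7*t*exp(2*t), -3*t^2*exp(2*t)/2 - 5*t*exp(2*t) + exp(2*t)]

Strategy: write M = P · J · P⁻¹ where J is a Jordan canonical form, so e^{tM} = P · e^{tJ} · P⁻¹, and e^{tJ} can be computed block-by-block.

M has Jordan form
J =
  [2, 1, 0]
  [0, 2, 1]
  [0, 0, 2]
(up to reordering of blocks).

Per-block formulas:
  For a 3×3 Jordan block J_3(2): exp(t · J_3(2)) = e^(2t)·(I + t·N + (t^2/2)·N^2), where N is the 3×3 nilpotent shift.

After assembling e^{tJ} and conjugating by P, we get:

e^{tM} =
  [-5*t^2*exp(2*t)/2 + 11*t*exp(2*t) + exp(2*t), 2*t^2*exp(2*t) - 9*t*exp(2*t), 3*t^2*exp(2*t)/2 - 7*t*exp(2*t)]
  [-5*t^2*exp(2*t) + 7*t*exp(2*t), 4*t^2*exp(2*t) - 6*t*exp(2*t) + exp(2*t), 3*t^2*exp(2*t) - 5*t*exp(2*t)]
  [5*t^2*exp(2*t)/2 + 9*t*exp(2*t), -2*t^2*exp(2*t) - 7*t*exp(2*t), -3*t^2*exp(2*t)/2 - 5*t*exp(2*t) + exp(2*t)]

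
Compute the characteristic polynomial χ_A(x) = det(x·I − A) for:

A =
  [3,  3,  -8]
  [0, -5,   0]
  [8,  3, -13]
x^3 + 15*x^2 + 75*x + 125

Expanding det(x·I − A) (e.g. by cofactor expansion or by noting that A is similar to its Jordan form J, which has the same characteristic polynomial as A) gives
  χ_A(x) = x^3 + 15*x^2 + 75*x + 125
which factors as (x + 5)^3. The eigenvalues (with algebraic multiplicities) are λ = -5 with multiplicity 3.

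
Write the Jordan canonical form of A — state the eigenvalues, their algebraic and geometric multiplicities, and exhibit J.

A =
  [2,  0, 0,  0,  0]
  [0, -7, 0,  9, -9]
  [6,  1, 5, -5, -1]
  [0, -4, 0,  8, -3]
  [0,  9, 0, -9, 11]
J_1(2) ⊕ J_1(2) ⊕ J_3(5)

The characteristic polynomial is
  det(x·I − A) = x^5 - 19*x^4 + 139*x^3 - 485*x^2 + 800*x - 500 = (x - 5)^3*(x - 2)^2

Eigenvalues and multiplicities (the geometric multiplicity of λ is n − rank(A − λI), which equals the number of Jordan blocks for λ):
  λ = 2: algebraic multiplicity = 2, geometric multiplicity = 2
  λ = 5: algebraic multiplicity = 3, geometric multiplicity = 1

Determining the block sizes for each eigenvalue:
  λ = 2: gm = am = 2, so every block has size 1 → block sizes [1, 1]
  λ = 5: one block (gm = 1), so the single block has size am = 3 → block sizes [3]

Assembling the blocks gives a Jordan form
J =
  [2, 0, 0, 0, 0]
  [0, 2, 0, 0, 0]
  [0, 0, 5, 1, 0]
  [0, 0, 0, 5, 1]
  [0, 0, 0, 0, 5]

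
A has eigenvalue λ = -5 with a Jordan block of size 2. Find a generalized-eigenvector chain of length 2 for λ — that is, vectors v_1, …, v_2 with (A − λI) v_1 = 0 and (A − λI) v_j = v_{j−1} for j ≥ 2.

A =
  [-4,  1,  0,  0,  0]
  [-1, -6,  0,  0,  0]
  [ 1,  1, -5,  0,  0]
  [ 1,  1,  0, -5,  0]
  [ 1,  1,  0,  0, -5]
A Jordan chain for λ = -5 of length 2:
v_1 = (1, -1, 1, 1, 1)ᵀ
v_2 = (1, 0, 0, 0, 0)ᵀ

Let N = A − (-5)·I. We want v_2 with N^2 v_2 = 0 but N^1 v_2 ≠ 0; then v_{j-1} := N · v_j for j = 2, …, 2.

Pick v_2 = (1, 0, 0, 0, 0)ᵀ.
Then v_1 = N · v_2 = (1, -1, 1, 1, 1)ᵀ.

Sanity check: (A − (-5)·I) v_1 = (0, 0, 0, 0, 0)ᵀ = 0. ✓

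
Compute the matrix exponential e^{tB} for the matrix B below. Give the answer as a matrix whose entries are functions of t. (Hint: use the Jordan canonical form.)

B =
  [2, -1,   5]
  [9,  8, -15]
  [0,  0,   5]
e^{tB} =
  [-3*t*exp(5*t) + exp(5*t), -t*exp(5*t), 5*t*exp(5*t)]
  [9*t*exp(5*t), 3*t*exp(5*t) + exp(5*t), -15*t*exp(5*t)]
  [0, 0, exp(5*t)]

Strategy: write B = P · J · P⁻¹ where J is a Jordan canonical form, so e^{tB} = P · e^{tJ} · P⁻¹, and e^{tJ} can be computed block-by-block.

B has Jordan form
J =
  [5, 1, 0]
  [0, 5, 0]
  [0, 0, 5]
(up to reordering of blocks).

Per-block formulas:
  For a 2×2 Jordan block J_2(5): exp(t · J_2(5)) = e^(5t)·(I + t·N), where N is the 2×2 nilpotent shift.
  For a 1×1 block at λ = 5: exp(t · [5]) = [e^(5t)].

After assembling e^{tJ} and conjugating by P, we get:

e^{tB} =
  [-3*t*exp(5*t) + exp(5*t), -t*exp(5*t), 5*t*exp(5*t)]
  [9*t*exp(5*t), 3*t*exp(5*t) + exp(5*t), -15*t*exp(5*t)]
  [0, 0, exp(5*t)]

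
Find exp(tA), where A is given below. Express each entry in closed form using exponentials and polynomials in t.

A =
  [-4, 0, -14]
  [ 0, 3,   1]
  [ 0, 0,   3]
e^{tA} =
  [exp(-4*t), 0, -2*exp(3*t) + 2*exp(-4*t)]
  [0, exp(3*t), t*exp(3*t)]
  [0, 0, exp(3*t)]

Strategy: write A = P · J · P⁻¹ where J is a Jordan canonical form, so e^{tA} = P · e^{tJ} · P⁻¹, and e^{tJ} can be computed block-by-block.

A has Jordan form
J =
  [-4, 0, 0]
  [ 0, 3, 1]
  [ 0, 0, 3]
(up to reordering of blocks).

Per-block formulas:
  For a 1×1 block at λ = -4: exp(t · [-4]) = [e^(-4t)].
  For a 2×2 Jordan block J_2(3): exp(t · J_2(3)) = e^(3t)·(I + t·N), where N is the 2×2 nilpotent shift.

After assembling e^{tJ} and conjugating by P, we get:

e^{tA} =
  [exp(-4*t), 0, -2*exp(3*t) + 2*exp(-4*t)]
  [0, exp(3*t), t*exp(3*t)]
  [0, 0, exp(3*t)]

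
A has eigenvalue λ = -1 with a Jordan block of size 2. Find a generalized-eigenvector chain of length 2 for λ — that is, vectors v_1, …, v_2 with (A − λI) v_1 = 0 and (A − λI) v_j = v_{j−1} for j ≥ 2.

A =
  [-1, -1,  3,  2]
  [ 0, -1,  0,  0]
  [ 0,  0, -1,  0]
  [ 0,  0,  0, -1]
A Jordan chain for λ = -1 of length 2:
v_1 = (-1, 0, 0, 0)ᵀ
v_2 = (0, 1, 0, 0)ᵀ

Let N = A − (-1)·I. We want v_2 with N^2 v_2 = 0 but N^1 v_2 ≠ 0; then v_{j-1} := N · v_j for j = 2, …, 2.

Pick v_2 = (0, 1, 0, 0)ᵀ.
Then v_1 = N · v_2 = (-1, 0, 0, 0)ᵀ.

Sanity check: (A − (-1)·I) v_1 = (0, 0, 0, 0)ᵀ = 0. ✓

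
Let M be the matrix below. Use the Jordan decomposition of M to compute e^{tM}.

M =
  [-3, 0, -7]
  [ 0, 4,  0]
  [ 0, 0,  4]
e^{tM} =
  [exp(-3*t), 0, -exp(4*t) + exp(-3*t)]
  [0, exp(4*t), 0]
  [0, 0, exp(4*t)]

Strategy: write M = P · J · P⁻¹ where J is a Jordan canonical form, so e^{tM} = P · e^{tJ} · P⁻¹, and e^{tJ} can be computed block-by-block.

M has Jordan form
J =
  [-3, 0, 0]
  [ 0, 4, 0]
  [ 0, 0, 4]
(up to reordering of blocks).

Per-block formulas:
  For a 1×1 block at λ = 4: exp(t · [4]) = [e^(4t)].
  For a 1×1 block at λ = -3: exp(t · [-3]) = [e^(-3t)].

After assembling e^{tJ} and conjugating by P, we get:

e^{tM} =
  [exp(-3*t), 0, -exp(4*t) + exp(-3*t)]
  [0, exp(4*t), 0]
  [0, 0, exp(4*t)]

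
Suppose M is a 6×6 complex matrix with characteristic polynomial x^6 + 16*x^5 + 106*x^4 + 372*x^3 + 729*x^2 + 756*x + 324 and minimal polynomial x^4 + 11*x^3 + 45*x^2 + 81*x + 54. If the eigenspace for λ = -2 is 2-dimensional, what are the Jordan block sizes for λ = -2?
Block sizes for λ = -2: [1, 1]

Step 1 — from the characteristic polynomial, algebraic multiplicity of λ = -2 is 2. From dim ker(M − (-2)·I) = 2, there are exactly 2 Jordan blocks for λ = -2.
Step 2 — from the minimal polynomial, the factor (x + 2) tells us the largest block for λ = -2 has size 1.
Step 3 — with total size 2, 2 blocks, and largest block 1, the block sizes (in nonincreasing order) are [1, 1].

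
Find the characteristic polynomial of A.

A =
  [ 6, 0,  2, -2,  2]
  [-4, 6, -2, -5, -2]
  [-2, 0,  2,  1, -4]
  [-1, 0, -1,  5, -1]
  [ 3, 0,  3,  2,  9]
x^5 - 28*x^4 + 312*x^3 - 1728*x^2 + 4752*x - 5184

Expanding det(x·I − A) (e.g. by cofactor expansion or by noting that A is similar to its Jordan form J, which has the same characteristic polynomial as A) gives
  χ_A(x) = x^5 - 28*x^4 + 312*x^3 - 1728*x^2 + 4752*x - 5184
which factors as (x - 6)^4*(x - 4). The eigenvalues (with algebraic multiplicities) are λ = 4 with multiplicity 1, λ = 6 with multiplicity 4.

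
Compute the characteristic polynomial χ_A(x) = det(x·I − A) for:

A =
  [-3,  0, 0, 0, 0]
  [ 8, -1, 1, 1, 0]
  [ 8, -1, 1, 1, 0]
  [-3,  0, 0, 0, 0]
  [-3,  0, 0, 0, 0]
x^5 + 3*x^4

Expanding det(x·I − A) (e.g. by cofactor expansion or by noting that A is similar to its Jordan form J, which has the same characteristic polynomial as A) gives
  χ_A(x) = x^5 + 3*x^4
which factors as x^4*(x + 3). The eigenvalues (with algebraic multiplicities) are λ = -3 with multiplicity 1, λ = 0 with multiplicity 4.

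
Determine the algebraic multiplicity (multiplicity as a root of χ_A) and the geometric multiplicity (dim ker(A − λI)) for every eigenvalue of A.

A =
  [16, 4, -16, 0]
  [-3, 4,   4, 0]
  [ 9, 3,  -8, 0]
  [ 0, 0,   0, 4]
λ = 4: alg = 4, geom = 2

Step 1 — factor the characteristic polynomial to read off the algebraic multiplicities:
  χ_A(x) = (x - 4)^4

Step 2 — compute geometric multiplicities via the rank-nullity identity g(λ) = n − rank(A − λI):
  rank(A − (4)·I) = 2, so dim ker(A − (4)·I) = n − 2 = 2

Summary:
  λ = 4: algebraic multiplicity = 4, geometric multiplicity = 2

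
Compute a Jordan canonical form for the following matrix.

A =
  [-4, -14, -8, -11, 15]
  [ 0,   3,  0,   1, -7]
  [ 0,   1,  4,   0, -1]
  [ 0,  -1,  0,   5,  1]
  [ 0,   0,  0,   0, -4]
J_2(-4) ⊕ J_3(4)

The characteristic polynomial is
  det(x·I − A) = x^5 - 4*x^4 - 32*x^3 + 128*x^2 + 256*x - 1024 = (x - 4)^3*(x + 4)^2

Eigenvalues and multiplicities (the geometric multiplicity of λ is n − rank(A − λI), which equals the number of Jordan blocks for λ):
  λ = -4: algebraic multiplicity = 2, geometric multiplicity = 1
  λ = 4: algebraic multiplicity = 3, geometric multiplicity = 1

Determining the block sizes for each eigenvalue:
  λ = -4: one block (gm = 1), so the single block has size am = 2 → block sizes [2]
  λ = 4: one block (gm = 1), so the single block has size am = 3 → block sizes [3]

Assembling the blocks gives a Jordan form
J =
  [-4,  1, 0, 0, 0]
  [ 0, -4, 0, 0, 0]
  [ 0,  0, 4, 1, 0]
  [ 0,  0, 0, 4, 1]
  [ 0,  0, 0, 0, 4]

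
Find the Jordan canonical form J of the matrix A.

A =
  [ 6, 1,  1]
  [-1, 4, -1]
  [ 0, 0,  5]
J_2(5) ⊕ J_1(5)

The characteristic polynomial is
  det(x·I − A) = x^3 - 15*x^2 + 75*x - 125 = (x - 5)^3

Eigenvalues and multiplicities (the geometric multiplicity of λ is n − rank(A − λI), which equals the number of Jordan blocks for λ):
  λ = 5: algebraic multiplicity = 3, geometric multiplicity = 2

Determining the block sizes for each eigenvalue:
  λ = 5: 2 blocks summing to 3 forces exactly one block of size 2 and the rest size 1 → block sizes [2, 1]

Assembling the blocks gives a Jordan form
J =
  [5, 1, 0]
  [0, 5, 0]
  [0, 0, 5]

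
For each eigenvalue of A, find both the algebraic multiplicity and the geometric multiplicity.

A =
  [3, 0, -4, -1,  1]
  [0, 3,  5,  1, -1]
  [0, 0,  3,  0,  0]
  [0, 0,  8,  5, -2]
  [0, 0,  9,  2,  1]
λ = 3: alg = 5, geom = 3

Step 1 — factor the characteristic polynomial to read off the algebraic multiplicities:
  χ_A(x) = (x - 3)^5

Step 2 — compute geometric multiplicities via the rank-nullity identity g(λ) = n − rank(A − λI):
  rank(A − (3)·I) = 2, so dim ker(A − (3)·I) = n − 2 = 3

Summary:
  λ = 3: algebraic multiplicity = 5, geometric multiplicity = 3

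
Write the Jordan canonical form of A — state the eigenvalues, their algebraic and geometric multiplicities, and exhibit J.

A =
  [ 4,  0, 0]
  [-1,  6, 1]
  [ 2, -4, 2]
J_2(4) ⊕ J_1(4)

The characteristic polynomial is
  det(x·I − A) = x^3 - 12*x^2 + 48*x - 64 = (x - 4)^3

Eigenvalues and multiplicities (the geometric multiplicity of λ is n − rank(A − λI), which equals the number of Jordan blocks for λ):
  λ = 4: algebraic multiplicity = 3, geometric multiplicity = 2

Determining the block sizes for each eigenvalue:
  λ = 4: 2 blocks summing to 3 forces exactly one block of size 2 and the rest size 1 → block sizes [2, 1]

Assembling the blocks gives a Jordan form
J =
  [4, 1, 0]
  [0, 4, 0]
  [0, 0, 4]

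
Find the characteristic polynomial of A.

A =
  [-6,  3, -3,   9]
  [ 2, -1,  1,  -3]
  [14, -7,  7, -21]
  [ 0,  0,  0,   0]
x^4

Expanding det(x·I − A) (e.g. by cofactor expansion or by noting that A is similar to its Jordan form J, which has the same characteristic polynomial as A) gives
  χ_A(x) = x^4
which factors as x^4. The eigenvalues (with algebraic multiplicities) are λ = 0 with multiplicity 4.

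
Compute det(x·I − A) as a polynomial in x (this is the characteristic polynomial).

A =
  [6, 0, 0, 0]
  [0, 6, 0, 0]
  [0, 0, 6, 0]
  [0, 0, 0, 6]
x^4 - 24*x^3 + 216*x^2 - 864*x + 1296

Expanding det(x·I − A) (e.g. by cofactor expansion or by noting that A is similar to its Jordan form J, which has the same characteristic polynomial as A) gives
  χ_A(x) = x^4 - 24*x^3 + 216*x^2 - 864*x + 1296
which factors as (x - 6)^4. The eigenvalues (with algebraic multiplicities) are λ = 6 with multiplicity 4.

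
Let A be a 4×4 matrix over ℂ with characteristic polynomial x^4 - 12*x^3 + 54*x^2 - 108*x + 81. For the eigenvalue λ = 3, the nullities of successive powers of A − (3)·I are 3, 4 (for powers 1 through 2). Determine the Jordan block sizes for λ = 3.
Block sizes for λ = 3: [2, 1, 1]

From the dimensions of kernels of powers, the number of Jordan blocks of size at least j is d_j − d_{j−1} where d_j = dim ker(N^j) (with d_0 = 0). Computing the differences gives [3, 1].
The number of blocks of size exactly k is (#blocks of size ≥ k) − (#blocks of size ≥ k + 1), so the partition is: 2 block(s) of size 1, 1 block(s) of size 2.
In nonincreasing order the block sizes are [2, 1, 1].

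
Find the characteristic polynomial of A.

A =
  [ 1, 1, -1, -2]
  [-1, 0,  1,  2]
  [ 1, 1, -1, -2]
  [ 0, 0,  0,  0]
x^4

Expanding det(x·I − A) (e.g. by cofactor expansion or by noting that A is similar to its Jordan form J, which has the same characteristic polynomial as A) gives
  χ_A(x) = x^4
which factors as x^4. The eigenvalues (with algebraic multiplicities) are λ = 0 with multiplicity 4.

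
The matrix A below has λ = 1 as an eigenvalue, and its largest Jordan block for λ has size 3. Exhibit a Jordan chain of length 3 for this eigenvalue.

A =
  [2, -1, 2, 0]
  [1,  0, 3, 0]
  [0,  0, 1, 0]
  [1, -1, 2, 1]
A Jordan chain for λ = 1 of length 3:
v_1 = (-1, -1, 0, -1)ᵀ
v_2 = (2, 3, 0, 2)ᵀ
v_3 = (0, 0, 1, 0)ᵀ

Let N = A − (1)·I. We want v_3 with N^3 v_3 = 0 but N^2 v_3 ≠ 0; then v_{j-1} := N · v_j for j = 3, …, 2.

Pick v_3 = (0, 0, 1, 0)ᵀ.
Then v_2 = N · v_3 = (2, 3, 0, 2)ᵀ.
Then v_1 = N · v_2 = (-1, -1, 0, -1)ᵀ.

Sanity check: (A − (1)·I) v_1 = (0, 0, 0, 0)ᵀ = 0. ✓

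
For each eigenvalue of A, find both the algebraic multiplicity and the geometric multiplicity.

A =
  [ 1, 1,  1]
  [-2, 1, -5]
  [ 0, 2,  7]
λ = 3: alg = 3, geom = 1

Step 1 — factor the characteristic polynomial to read off the algebraic multiplicities:
  χ_A(x) = (x - 3)^3

Step 2 — compute geometric multiplicities via the rank-nullity identity g(λ) = n − rank(A − λI):
  rank(A − (3)·I) = 2, so dim ker(A − (3)·I) = n − 2 = 1

Summary:
  λ = 3: algebraic multiplicity = 3, geometric multiplicity = 1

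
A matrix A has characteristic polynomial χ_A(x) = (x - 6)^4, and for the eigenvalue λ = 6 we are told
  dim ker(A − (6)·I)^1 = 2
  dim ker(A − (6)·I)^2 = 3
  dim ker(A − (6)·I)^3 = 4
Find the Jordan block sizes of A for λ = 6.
Block sizes for λ = 6: [3, 1]

From the dimensions of kernels of powers, the number of Jordan blocks of size at least j is d_j − d_{j−1} where d_j = dim ker(N^j) (with d_0 = 0). Computing the differences gives [2, 1, 1].
The number of blocks of size exactly k is (#blocks of size ≥ k) − (#blocks of size ≥ k + 1), so the partition is: 1 block(s) of size 1, 1 block(s) of size 3.
In nonincreasing order the block sizes are [3, 1].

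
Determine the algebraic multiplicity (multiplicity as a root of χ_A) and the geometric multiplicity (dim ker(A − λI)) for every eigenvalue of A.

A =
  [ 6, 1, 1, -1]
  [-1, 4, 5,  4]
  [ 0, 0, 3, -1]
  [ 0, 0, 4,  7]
λ = 5: alg = 4, geom = 2

Step 1 — factor the characteristic polynomial to read off the algebraic multiplicities:
  χ_A(x) = (x - 5)^4

Step 2 — compute geometric multiplicities via the rank-nullity identity g(λ) = n − rank(A − λI):
  rank(A − (5)·I) = 2, so dim ker(A − (5)·I) = n − 2 = 2

Summary:
  λ = 5: algebraic multiplicity = 4, geometric multiplicity = 2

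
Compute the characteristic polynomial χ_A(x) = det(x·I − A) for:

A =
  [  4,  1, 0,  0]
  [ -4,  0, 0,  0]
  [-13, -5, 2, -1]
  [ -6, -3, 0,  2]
x^4 - 8*x^3 + 24*x^2 - 32*x + 16

Expanding det(x·I − A) (e.g. by cofactor expansion or by noting that A is similar to its Jordan form J, which has the same characteristic polynomial as A) gives
  χ_A(x) = x^4 - 8*x^3 + 24*x^2 - 32*x + 16
which factors as (x - 2)^4. The eigenvalues (with algebraic multiplicities) are λ = 2 with multiplicity 4.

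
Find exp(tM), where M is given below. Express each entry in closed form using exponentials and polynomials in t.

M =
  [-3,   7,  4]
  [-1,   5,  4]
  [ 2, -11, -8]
e^{tM} =
  [t^2*exp(-2*t) - t*exp(-2*t) + exp(-2*t), -t^2*exp(-2*t) + 7*t*exp(-2*t), 4*t*exp(-2*t)]
  [t^2*exp(-2*t) - t*exp(-2*t), -t^2*exp(-2*t) + 7*t*exp(-2*t) + exp(-2*t), 4*t*exp(-2*t)]
  [-3*t^2*exp(-2*t)/2 + 2*t*exp(-2*t), 3*t^2*exp(-2*t)/2 - 11*t*exp(-2*t), -6*t*exp(-2*t) + exp(-2*t)]

Strategy: write M = P · J · P⁻¹ where J is a Jordan canonical form, so e^{tM} = P · e^{tJ} · P⁻¹, and e^{tJ} can be computed block-by-block.

M has Jordan form
J =
  [-2,  1,  0]
  [ 0, -2,  1]
  [ 0,  0, -2]
(up to reordering of blocks).

Per-block formulas:
  For a 3×3 Jordan block J_3(-2): exp(t · J_3(-2)) = e^(-2t)·(I + t·N + (t^2/2)·N^2), where N is the 3×3 nilpotent shift.

After assembling e^{tJ} and conjugating by P, we get:

e^{tM} =
  [t^2*exp(-2*t) - t*exp(-2*t) + exp(-2*t), -t^2*exp(-2*t) + 7*t*exp(-2*t), 4*t*exp(-2*t)]
  [t^2*exp(-2*t) - t*exp(-2*t), -t^2*exp(-2*t) + 7*t*exp(-2*t) + exp(-2*t), 4*t*exp(-2*t)]
  [-3*t^2*exp(-2*t)/2 + 2*t*exp(-2*t), 3*t^2*exp(-2*t)/2 - 11*t*exp(-2*t), -6*t*exp(-2*t) + exp(-2*t)]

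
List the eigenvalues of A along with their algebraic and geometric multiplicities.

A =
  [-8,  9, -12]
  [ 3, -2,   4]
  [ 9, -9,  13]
λ = 1: alg = 3, geom = 2

Step 1 — factor the characteristic polynomial to read off the algebraic multiplicities:
  χ_A(x) = (x - 1)^3

Step 2 — compute geometric multiplicities via the rank-nullity identity g(λ) = n − rank(A − λI):
  rank(A − (1)·I) = 1, so dim ker(A − (1)·I) = n − 1 = 2

Summary:
  λ = 1: algebraic multiplicity = 3, geometric multiplicity = 2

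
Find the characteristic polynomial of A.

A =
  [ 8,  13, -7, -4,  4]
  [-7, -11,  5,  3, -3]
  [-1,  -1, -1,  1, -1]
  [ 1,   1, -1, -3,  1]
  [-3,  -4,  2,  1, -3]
x^5 + 10*x^4 + 40*x^3 + 80*x^2 + 80*x + 32

Expanding det(x·I − A) (e.g. by cofactor expansion or by noting that A is similar to its Jordan form J, which has the same characteristic polynomial as A) gives
  χ_A(x) = x^5 + 10*x^4 + 40*x^3 + 80*x^2 + 80*x + 32
which factors as (x + 2)^5. The eigenvalues (with algebraic multiplicities) are λ = -2 with multiplicity 5.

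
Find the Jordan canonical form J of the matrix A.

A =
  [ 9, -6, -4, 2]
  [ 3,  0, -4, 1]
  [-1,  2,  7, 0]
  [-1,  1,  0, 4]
J_2(5) ⊕ J_2(5)

The characteristic polynomial is
  det(x·I − A) = x^4 - 20*x^3 + 150*x^2 - 500*x + 625 = (x - 5)^4

Eigenvalues and multiplicities (the geometric multiplicity of λ is n − rank(A − λI), which equals the number of Jordan blocks for λ):
  λ = 5: algebraic multiplicity = 4, geometric multiplicity = 2

Determining the block sizes for each eigenvalue:
  λ = 5: with am = 4 and gm = 2, the partition is not yet determined (e.g. several partitions of 4 into 2 parts exist). Let N = A − (5)·I. Computing rank(N^1) = 2, rank(N^2) = 0; the number of blocks of size ≥ j is rank(N^{j−1}) − rank(N^j), giving [2, 2]. So we have 2 block(s) of size 2 → block sizes [2, 2]

Assembling the blocks gives a Jordan form
J =
  [5, 1, 0, 0]
  [0, 5, 0, 0]
  [0, 0, 5, 1]
  [0, 0, 0, 5]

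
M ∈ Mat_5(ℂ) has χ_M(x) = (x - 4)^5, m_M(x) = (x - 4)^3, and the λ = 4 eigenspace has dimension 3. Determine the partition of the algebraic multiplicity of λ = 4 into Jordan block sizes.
Block sizes for λ = 4: [3, 1, 1]

Step 1 — from the characteristic polynomial, algebraic multiplicity of λ = 4 is 5. From dim ker(M − (4)·I) = 3, there are exactly 3 Jordan blocks for λ = 4.
Step 2 — from the minimal polynomial, the factor (x − 4)^3 tells us the largest block for λ = 4 has size 3.
Step 3 — with total size 5, 3 blocks, and largest block 3, the block sizes (in nonincreasing order) are [3, 1, 1].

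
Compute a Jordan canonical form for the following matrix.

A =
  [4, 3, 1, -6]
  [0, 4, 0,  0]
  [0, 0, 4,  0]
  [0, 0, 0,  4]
J_2(4) ⊕ J_1(4) ⊕ J_1(4)

The characteristic polynomial is
  det(x·I − A) = x^4 - 16*x^3 + 96*x^2 - 256*x + 256 = (x - 4)^4

Eigenvalues and multiplicities (the geometric multiplicity of λ is n − rank(A − λI), which equals the number of Jordan blocks for λ):
  λ = 4: algebraic multiplicity = 4, geometric multiplicity = 3

Determining the block sizes for each eigenvalue:
  λ = 4: 3 blocks summing to 4 forces exactly one block of size 2 and the rest size 1 → block sizes [2, 1, 1]

Assembling the blocks gives a Jordan form
J =
  [4, 1, 0, 0]
  [0, 4, 0, 0]
  [0, 0, 4, 0]
  [0, 0, 0, 4]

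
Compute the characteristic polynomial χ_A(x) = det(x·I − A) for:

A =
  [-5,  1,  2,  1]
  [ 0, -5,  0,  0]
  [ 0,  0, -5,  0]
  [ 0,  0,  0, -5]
x^4 + 20*x^3 + 150*x^2 + 500*x + 625

Expanding det(x·I − A) (e.g. by cofactor expansion or by noting that A is similar to its Jordan form J, which has the same characteristic polynomial as A) gives
  χ_A(x) = x^4 + 20*x^3 + 150*x^2 + 500*x + 625
which factors as (x + 5)^4. The eigenvalues (with algebraic multiplicities) are λ = -5 with multiplicity 4.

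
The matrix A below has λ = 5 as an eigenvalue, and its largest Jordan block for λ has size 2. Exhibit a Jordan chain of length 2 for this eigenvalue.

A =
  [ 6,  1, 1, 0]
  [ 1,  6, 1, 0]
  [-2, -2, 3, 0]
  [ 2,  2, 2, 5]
A Jordan chain for λ = 5 of length 2:
v_1 = (1, 1, -2, 2)ᵀ
v_2 = (1, 0, 0, 0)ᵀ

Let N = A − (5)·I. We want v_2 with N^2 v_2 = 0 but N^1 v_2 ≠ 0; then v_{j-1} := N · v_j for j = 2, …, 2.

Pick v_2 = (1, 0, 0, 0)ᵀ.
Then v_1 = N · v_2 = (1, 1, -2, 2)ᵀ.

Sanity check: (A − (5)·I) v_1 = (0, 0, 0, 0)ᵀ = 0. ✓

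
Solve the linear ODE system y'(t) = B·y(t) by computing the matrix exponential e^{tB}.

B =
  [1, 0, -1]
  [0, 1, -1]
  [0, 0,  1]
e^{tB} =
  [exp(t), 0, -t*exp(t)]
  [0, exp(t), -t*exp(t)]
  [0, 0, exp(t)]

Strategy: write B = P · J · P⁻¹ where J is a Jordan canonical form, so e^{tB} = P · e^{tJ} · P⁻¹, and e^{tJ} can be computed block-by-block.

B has Jordan form
J =
  [1, 1, 0]
  [0, 1, 0]
  [0, 0, 1]
(up to reordering of blocks).

Per-block formulas:
  For a 1×1 block at λ = 1: exp(t · [1]) = [e^(1t)].
  For a 2×2 Jordan block J_2(1): exp(t · J_2(1)) = e^(1t)·(I + t·N), where N is the 2×2 nilpotent shift.

After assembling e^{tJ} and conjugating by P, we get:

e^{tB} =
  [exp(t), 0, -t*exp(t)]
  [0, exp(t), -t*exp(t)]
  [0, 0, exp(t)]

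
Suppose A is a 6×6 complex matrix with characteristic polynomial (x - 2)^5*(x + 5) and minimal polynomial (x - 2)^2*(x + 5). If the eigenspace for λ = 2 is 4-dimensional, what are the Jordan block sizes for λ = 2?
Block sizes for λ = 2: [2, 1, 1, 1]

Step 1 — from the characteristic polynomial, algebraic multiplicity of λ = 2 is 5. From dim ker(A − (2)·I) = 4, there are exactly 4 Jordan blocks for λ = 2.
Step 2 — from the minimal polynomial, the factor (x − 2)^2 tells us the largest block for λ = 2 has size 2.
Step 3 — with total size 5, 4 blocks, and largest block 2, the block sizes (in nonincreasing order) are [2, 1, 1, 1].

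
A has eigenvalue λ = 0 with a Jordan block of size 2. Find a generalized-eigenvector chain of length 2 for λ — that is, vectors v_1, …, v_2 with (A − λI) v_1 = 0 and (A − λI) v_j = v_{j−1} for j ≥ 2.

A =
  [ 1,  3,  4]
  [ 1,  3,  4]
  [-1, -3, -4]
A Jordan chain for λ = 0 of length 2:
v_1 = (1, 1, -1)ᵀ
v_2 = (1, 0, 0)ᵀ

Let N = A − (0)·I. We want v_2 with N^2 v_2 = 0 but N^1 v_2 ≠ 0; then v_{j-1} := N · v_j for j = 2, …, 2.

Pick v_2 = (1, 0, 0)ᵀ.
Then v_1 = N · v_2 = (1, 1, -1)ᵀ.

Sanity check: (A − (0)·I) v_1 = (0, 0, 0)ᵀ = 0. ✓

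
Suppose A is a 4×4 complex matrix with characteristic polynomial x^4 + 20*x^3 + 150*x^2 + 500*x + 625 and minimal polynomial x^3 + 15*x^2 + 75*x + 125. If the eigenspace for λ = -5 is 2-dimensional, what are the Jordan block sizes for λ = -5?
Block sizes for λ = -5: [3, 1]

Step 1 — from the characteristic polynomial, algebraic multiplicity of λ = -5 is 4. From dim ker(A − (-5)·I) = 2, there are exactly 2 Jordan blocks for λ = -5.
Step 2 — from the minimal polynomial, the factor (x + 5)^3 tells us the largest block for λ = -5 has size 3.
Step 3 — with total size 4, 2 blocks, and largest block 3, the block sizes (in nonincreasing order) are [3, 1].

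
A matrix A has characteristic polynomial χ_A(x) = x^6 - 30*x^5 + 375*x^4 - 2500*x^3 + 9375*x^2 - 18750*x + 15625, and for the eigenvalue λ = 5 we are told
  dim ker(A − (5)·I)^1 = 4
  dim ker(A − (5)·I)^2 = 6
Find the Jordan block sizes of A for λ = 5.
Block sizes for λ = 5: [2, 2, 1, 1]

From the dimensions of kernels of powers, the number of Jordan blocks of size at least j is d_j − d_{j−1} where d_j = dim ker(N^j) (with d_0 = 0). Computing the differences gives [4, 2].
The number of blocks of size exactly k is (#blocks of size ≥ k) − (#blocks of size ≥ k + 1), so the partition is: 2 block(s) of size 1, 2 block(s) of size 2.
In nonincreasing order the block sizes are [2, 2, 1, 1].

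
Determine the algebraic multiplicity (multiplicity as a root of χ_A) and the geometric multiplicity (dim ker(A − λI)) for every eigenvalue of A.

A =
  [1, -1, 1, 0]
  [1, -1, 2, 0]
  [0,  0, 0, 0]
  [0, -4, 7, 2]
λ = 0: alg = 3, geom = 1; λ = 2: alg = 1, geom = 1

Step 1 — factor the characteristic polynomial to read off the algebraic multiplicities:
  χ_A(x) = x^3*(x - 2)

Step 2 — compute geometric multiplicities via the rank-nullity identity g(λ) = n − rank(A − λI):
  rank(A − (0)·I) = 3, so dim ker(A − (0)·I) = n − 3 = 1
  rank(A − (2)·I) = 3, so dim ker(A − (2)·I) = n − 3 = 1

Summary:
  λ = 0: algebraic multiplicity = 3, geometric multiplicity = 1
  λ = 2: algebraic multiplicity = 1, geometric multiplicity = 1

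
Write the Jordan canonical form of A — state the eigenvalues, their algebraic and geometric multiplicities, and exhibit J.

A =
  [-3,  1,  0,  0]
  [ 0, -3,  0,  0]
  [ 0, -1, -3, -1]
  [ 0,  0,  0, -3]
J_2(-3) ⊕ J_2(-3)

The characteristic polynomial is
  det(x·I − A) = x^4 + 12*x^3 + 54*x^2 + 108*x + 81 = (x + 3)^4

Eigenvalues and multiplicities (the geometric multiplicity of λ is n − rank(A − λI), which equals the number of Jordan blocks for λ):
  λ = -3: algebraic multiplicity = 4, geometric multiplicity = 2

Determining the block sizes for each eigenvalue:
  λ = -3: with am = 4 and gm = 2, the partition is not yet determined (e.g. several partitions of 4 into 2 parts exist). Let N = A − (-3)·I. Computing rank(N^1) = 2, rank(N^2) = 0; the number of blocks of size ≥ j is rank(N^{j−1}) − rank(N^j), giving [2, 2]. So we have 2 block(s) of size 2 → block sizes [2, 2]

Assembling the blocks gives a Jordan form
J =
  [-3,  1,  0,  0]
  [ 0, -3,  0,  0]
  [ 0,  0, -3,  1]
  [ 0,  0,  0, -3]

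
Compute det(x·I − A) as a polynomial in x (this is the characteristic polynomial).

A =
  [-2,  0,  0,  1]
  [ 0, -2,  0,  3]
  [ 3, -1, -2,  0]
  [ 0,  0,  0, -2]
x^4 + 8*x^3 + 24*x^2 + 32*x + 16

Expanding det(x·I − A) (e.g. by cofactor expansion or by noting that A is similar to its Jordan form J, which has the same characteristic polynomial as A) gives
  χ_A(x) = x^4 + 8*x^3 + 24*x^2 + 32*x + 16
which factors as (x + 2)^4. The eigenvalues (with algebraic multiplicities) are λ = -2 with multiplicity 4.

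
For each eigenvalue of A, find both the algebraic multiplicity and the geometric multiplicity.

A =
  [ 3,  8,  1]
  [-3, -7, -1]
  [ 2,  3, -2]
λ = -2: alg = 3, geom = 1

Step 1 — factor the characteristic polynomial to read off the algebraic multiplicities:
  χ_A(x) = (x + 2)^3

Step 2 — compute geometric multiplicities via the rank-nullity identity g(λ) = n − rank(A − λI):
  rank(A − (-2)·I) = 2, so dim ker(A − (-2)·I) = n − 2 = 1

Summary:
  λ = -2: algebraic multiplicity = 3, geometric multiplicity = 1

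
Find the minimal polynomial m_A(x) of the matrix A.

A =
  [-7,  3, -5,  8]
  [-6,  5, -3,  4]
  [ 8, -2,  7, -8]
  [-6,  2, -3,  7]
x^3 - 9*x^2 + 27*x - 27

The characteristic polynomial is χ_A(x) = (x - 3)^4, so the eigenvalues are known. The minimal polynomial is
  m_A(x) = Π_λ (x − λ)^{k_λ}
where k_λ is the size of the *largest* Jordan block for λ (equivalently, the smallest k with (A − λI)^k v = 0 for every generalised eigenvector v of λ).

  λ = 3: largest Jordan block has size 3, contributing (x − 3)^3

So m_A(x) = (x - 3)^3 = x^3 - 9*x^2 + 27*x - 27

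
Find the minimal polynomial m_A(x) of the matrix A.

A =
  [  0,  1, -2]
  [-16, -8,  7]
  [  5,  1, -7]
x^3 + 15*x^2 + 75*x + 125

The characteristic polynomial is χ_A(x) = (x + 5)^3, so the eigenvalues are known. The minimal polynomial is
  m_A(x) = Π_λ (x − λ)^{k_λ}
where k_λ is the size of the *largest* Jordan block for λ (equivalently, the smallest k with (A − λI)^k v = 0 for every generalised eigenvector v of λ).

  λ = -5: largest Jordan block has size 3, contributing (x + 5)^3

So m_A(x) = (x + 5)^3 = x^3 + 15*x^2 + 75*x + 125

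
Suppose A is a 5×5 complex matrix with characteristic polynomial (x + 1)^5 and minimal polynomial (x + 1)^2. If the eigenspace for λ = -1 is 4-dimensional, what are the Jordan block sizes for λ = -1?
Block sizes for λ = -1: [2, 1, 1, 1]

Step 1 — from the characteristic polynomial, algebraic multiplicity of λ = -1 is 5. From dim ker(A − (-1)·I) = 4, there are exactly 4 Jordan blocks for λ = -1.
Step 2 — from the minimal polynomial, the factor (x + 1)^2 tells us the largest block for λ = -1 has size 2.
Step 3 — with total size 5, 4 blocks, and largest block 2, the block sizes (in nonincreasing order) are [2, 1, 1, 1].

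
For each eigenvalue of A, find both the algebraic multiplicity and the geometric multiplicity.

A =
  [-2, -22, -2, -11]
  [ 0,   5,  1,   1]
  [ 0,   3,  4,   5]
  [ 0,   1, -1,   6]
λ = -2: alg = 1, geom = 1; λ = 5: alg = 3, geom = 1

Step 1 — factor the characteristic polynomial to read off the algebraic multiplicities:
  χ_A(x) = (x - 5)^3*(x + 2)

Step 2 — compute geometric multiplicities via the rank-nullity identity g(λ) = n − rank(A − λI):
  rank(A − (-2)·I) = 3, so dim ker(A − (-2)·I) = n − 3 = 1
  rank(A − (5)·I) = 3, so dim ker(A − (5)·I) = n − 3 = 1

Summary:
  λ = -2: algebraic multiplicity = 1, geometric multiplicity = 1
  λ = 5: algebraic multiplicity = 3, geometric multiplicity = 1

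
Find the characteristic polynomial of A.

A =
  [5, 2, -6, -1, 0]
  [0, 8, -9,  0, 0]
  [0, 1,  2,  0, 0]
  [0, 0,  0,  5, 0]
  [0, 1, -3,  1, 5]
x^5 - 25*x^4 + 250*x^3 - 1250*x^2 + 3125*x - 3125

Expanding det(x·I − A) (e.g. by cofactor expansion or by noting that A is similar to its Jordan form J, which has the same characteristic polynomial as A) gives
  χ_A(x) = x^5 - 25*x^4 + 250*x^3 - 1250*x^2 + 3125*x - 3125
which factors as (x - 5)^5. The eigenvalues (with algebraic multiplicities) are λ = 5 with multiplicity 5.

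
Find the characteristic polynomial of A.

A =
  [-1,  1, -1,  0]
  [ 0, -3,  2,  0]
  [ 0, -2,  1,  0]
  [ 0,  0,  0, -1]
x^4 + 4*x^3 + 6*x^2 + 4*x + 1

Expanding det(x·I − A) (e.g. by cofactor expansion or by noting that A is similar to its Jordan form J, which has the same characteristic polynomial as A) gives
  χ_A(x) = x^4 + 4*x^3 + 6*x^2 + 4*x + 1
which factors as (x + 1)^4. The eigenvalues (with algebraic multiplicities) are λ = -1 with multiplicity 4.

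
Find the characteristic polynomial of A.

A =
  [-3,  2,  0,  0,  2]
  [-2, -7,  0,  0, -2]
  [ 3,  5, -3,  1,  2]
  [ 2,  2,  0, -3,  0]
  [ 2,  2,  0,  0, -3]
x^5 + 19*x^4 + 142*x^3 + 522*x^2 + 945*x + 675

Expanding det(x·I − A) (e.g. by cofactor expansion or by noting that A is similar to its Jordan form J, which has the same characteristic polynomial as A) gives
  χ_A(x) = x^5 + 19*x^4 + 142*x^3 + 522*x^2 + 945*x + 675
which factors as (x + 3)^3*(x + 5)^2. The eigenvalues (with algebraic multiplicities) are λ = -5 with multiplicity 2, λ = -3 with multiplicity 3.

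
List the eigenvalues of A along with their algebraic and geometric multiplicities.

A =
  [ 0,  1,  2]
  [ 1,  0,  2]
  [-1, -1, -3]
λ = -1: alg = 3, geom = 2

Step 1 — factor the characteristic polynomial to read off the algebraic multiplicities:
  χ_A(x) = (x + 1)^3

Step 2 — compute geometric multiplicities via the rank-nullity identity g(λ) = n − rank(A − λI):
  rank(A − (-1)·I) = 1, so dim ker(A − (-1)·I) = n − 1 = 2

Summary:
  λ = -1: algebraic multiplicity = 3, geometric multiplicity = 2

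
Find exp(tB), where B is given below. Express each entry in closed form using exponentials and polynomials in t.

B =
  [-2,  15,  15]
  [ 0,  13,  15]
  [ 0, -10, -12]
e^{tB} =
  [exp(-2*t), 3*exp(3*t) - 3*exp(-2*t), 3*exp(3*t) - 3*exp(-2*t)]
  [0, 3*exp(3*t) - 2*exp(-2*t), 3*exp(3*t) - 3*exp(-2*t)]
  [0, -2*exp(3*t) + 2*exp(-2*t), -2*exp(3*t) + 3*exp(-2*t)]

Strategy: write B = P · J · P⁻¹ where J is a Jordan canonical form, so e^{tB} = P · e^{tJ} · P⁻¹, and e^{tJ} can be computed block-by-block.

B has Jordan form
J =
  [-2,  0, 0]
  [ 0, -2, 0]
  [ 0,  0, 3]
(up to reordering of blocks).

Per-block formulas:
  For a 1×1 block at λ = -2: exp(t · [-2]) = [e^(-2t)].
  For a 1×1 block at λ = 3: exp(t · [3]) = [e^(3t)].

After assembling e^{tJ} and conjugating by P, we get:

e^{tB} =
  [exp(-2*t), 3*exp(3*t) - 3*exp(-2*t), 3*exp(3*t) - 3*exp(-2*t)]
  [0, 3*exp(3*t) - 2*exp(-2*t), 3*exp(3*t) - 3*exp(-2*t)]
  [0, -2*exp(3*t) + 2*exp(-2*t), -2*exp(3*t) + 3*exp(-2*t)]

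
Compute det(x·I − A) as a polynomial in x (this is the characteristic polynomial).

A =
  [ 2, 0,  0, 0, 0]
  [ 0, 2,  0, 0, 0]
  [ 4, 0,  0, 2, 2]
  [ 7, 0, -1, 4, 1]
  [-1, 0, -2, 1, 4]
x^5 - 12*x^4 + 57*x^3 - 134*x^2 + 156*x - 72

Expanding det(x·I − A) (e.g. by cofactor expansion or by noting that A is similar to its Jordan form J, which has the same characteristic polynomial as A) gives
  χ_A(x) = x^5 - 12*x^4 + 57*x^3 - 134*x^2 + 156*x - 72
which factors as (x - 3)^2*(x - 2)^3. The eigenvalues (with algebraic multiplicities) are λ = 2 with multiplicity 3, λ = 3 with multiplicity 2.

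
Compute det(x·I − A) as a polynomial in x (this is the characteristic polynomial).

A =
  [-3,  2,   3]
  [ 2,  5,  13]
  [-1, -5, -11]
x^3 + 9*x^2 + 27*x + 27

Expanding det(x·I − A) (e.g. by cofactor expansion or by noting that A is similar to its Jordan form J, which has the same characteristic polynomial as A) gives
  χ_A(x) = x^3 + 9*x^2 + 27*x + 27
which factors as (x + 3)^3. The eigenvalues (with algebraic multiplicities) are λ = -3 with multiplicity 3.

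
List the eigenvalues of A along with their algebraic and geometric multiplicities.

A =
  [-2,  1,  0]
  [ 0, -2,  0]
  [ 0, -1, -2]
λ = -2: alg = 3, geom = 2

Step 1 — factor the characteristic polynomial to read off the algebraic multiplicities:
  χ_A(x) = (x + 2)^3

Step 2 — compute geometric multiplicities via the rank-nullity identity g(λ) = n − rank(A − λI):
  rank(A − (-2)·I) = 1, so dim ker(A − (-2)·I) = n − 1 = 2

Summary:
  λ = -2: algebraic multiplicity = 3, geometric multiplicity = 2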